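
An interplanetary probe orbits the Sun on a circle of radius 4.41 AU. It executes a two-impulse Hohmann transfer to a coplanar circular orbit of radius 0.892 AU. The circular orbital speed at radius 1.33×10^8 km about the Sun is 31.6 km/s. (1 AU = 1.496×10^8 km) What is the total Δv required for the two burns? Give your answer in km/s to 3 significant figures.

From the circular-orbit relation v² = μ/r at r = 1.33×10^8 km: μ = v²r = (31.6)² × 1.33×10^8 = 1.32808×10^11 km³/s².
In km: r₁ = 4.41 × 1.496×10^8 = 6.59736×10^8 km; r₂ = 0.892 × 1.496×10^8 = 1.334432×10^8 km.
Transfer-ellipse semi-major axis a_t = (r₁ + r₂)/2 = (6.59736×10^8 + 1.334432×10^8)/2 = 3.965896×10^8 km.
Circular speed at r₁: v₁ = √(μ/r₁) = √(1.32808×10^11/6.59736×10^8) = 14.188 km/s.
Transfer-orbit speed at r₁ (v² = μ(2/r − 1/a)): v_a = √[μ(2/r₁ − 1/a_t)] = 8.2301 km/s.
First burn Δv₁ = |v_a − v₁| = 5.958 km/s.
Circular speed at r₂: v₂ = √(μ/r₂) = 31.547 km/s.
Transfer-orbit speed at r₂: v_p = √[μ(2/r₂ − 1/a_t)] = 40.689 km/s.
Second burn Δv₂ = |v₂ − v_p| = 9.142 km/s.
Total Δv = Δv₁ + Δv₂ = 15.10 km/s.

Δv = 15.1 km/s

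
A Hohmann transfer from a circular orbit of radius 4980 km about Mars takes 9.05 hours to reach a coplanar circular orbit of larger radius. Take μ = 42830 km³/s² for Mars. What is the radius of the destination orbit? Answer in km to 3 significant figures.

r₂ = 28300 km

Transfer time t = 9.05 hours = 32580 s, and t = π√(a_t³/μ).
So a_t = (μ t²/π²)^(1/3) = (42830 × (32580)² / π²)^(1/3) = 16639 km.
Since a_t = (r₁ + r₂)/2, r₂ = 2a_t − r₁ = 2×16639 − 4980 = 28298 km.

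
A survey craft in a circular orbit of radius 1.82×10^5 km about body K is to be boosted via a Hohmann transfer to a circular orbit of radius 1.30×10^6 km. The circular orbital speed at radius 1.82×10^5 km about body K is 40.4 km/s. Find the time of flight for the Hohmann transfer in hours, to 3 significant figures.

t = 32.3 hours

From the circular-orbit relation v² = μ/r at r = 1.82×10^5 km: μ = v²r = (40.4)² × 1.82×10^5 = 2.97053×10^8 km³/s².
Transfer-ellipse semi-major axis a_t = (r₁ + r₂)/2 = (1.820×10^5 + 1.300×10^6)/2 = 7.410×10^5 km.
Half the transfer-orbit period gives t = π√(a_t³/μ) = 1.163×10^5 s.
Converting: 1.163×10^5 s ÷ 3600 s/hour = 32.3 hours.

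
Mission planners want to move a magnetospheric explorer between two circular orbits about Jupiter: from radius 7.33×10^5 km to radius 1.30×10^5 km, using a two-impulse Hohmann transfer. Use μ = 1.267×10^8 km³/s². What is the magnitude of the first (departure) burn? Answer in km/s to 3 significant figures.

The Hohmann ellipse has a_t = (r₁ + r₂)/2 = 4.315×10^5 km.
On the circular orbit at r = 7.330×10^5 km, v_c = √(μ/r) = 13.147 km/s.
Transfer-orbit speed at the same r (vis-viva, a = a_t): v_t = √[μ(2/r − 1/a_t)] = 7.2164 km/s.
Δv₁ = |v_t − v_c| = |7.2164 − 13.147| = 5.931 km/s.

Δv₁ = 5.93 km/s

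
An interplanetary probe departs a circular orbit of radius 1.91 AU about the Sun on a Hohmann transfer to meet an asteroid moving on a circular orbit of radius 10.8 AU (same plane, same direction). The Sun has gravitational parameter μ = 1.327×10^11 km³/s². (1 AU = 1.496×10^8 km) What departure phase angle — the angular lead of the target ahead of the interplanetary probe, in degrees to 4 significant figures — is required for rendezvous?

In km: r₁ = 1.91 × 1.496×10^8 = 2.85736×10^8 km; r₂ = 10.8 × 1.496×10^8 = 1.61568×10^9 km.
Transfer-ellipse semi-major axis a_t = (r₁ + r₂)/2 = (2.85736×10^8 + 1.61568×10^9)/2 = 9.50708×10^8 km.
Transfer time t = π√(a_t³/μ) = 2.528×10^8 s.
The target's mean motion on its circular orbit is ω₂ = √(μ/r₂³) = 5.609×10^-9 rad/s.
Angle swept by the target during transfer: ω₂·t = 1.418 rad = 81.25°.
Arrival is 180° from departure on the ellipse, so φ = 180° − 81.25° = 98.75°.

φ = 98.75°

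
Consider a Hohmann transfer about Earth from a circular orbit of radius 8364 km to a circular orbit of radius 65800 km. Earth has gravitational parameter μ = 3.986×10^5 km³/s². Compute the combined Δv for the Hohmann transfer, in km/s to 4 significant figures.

Semi-major axis of the transfer orbit: a_t = (8364 + 65800)/2 = 37082 km.
At r₁ the circular-orbit speed is v₁ = √(μ/r₁) = 6.9034 km/s.
On the transfer ellipse at r₁, vis-viva equation gives v_p = √[μ(2/r₁ − 1/a_t)] = 9.1959 km/s.
First burn Δv₁ = |v_p − v₁| = 2.2925 km/s.
At r₂, v₂ = √(μ/r₂) = 2.4612 km/s.
Transfer-orbit speed at r₂: v_a = √[μ(2/r₂ − 1/a_t)] = 1.1689 km/s.
Second burn Δv₂ = |v₂ − v_a| = 1.2923 km/s.
Total Δv = Δv₁ + Δv₂ = 3.585 km/s.

Δv = 3.585 km/s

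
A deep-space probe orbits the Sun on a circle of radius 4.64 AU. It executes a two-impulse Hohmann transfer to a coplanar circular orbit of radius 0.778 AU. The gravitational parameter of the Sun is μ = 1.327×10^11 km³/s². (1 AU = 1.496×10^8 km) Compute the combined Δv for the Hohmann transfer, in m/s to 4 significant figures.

In km: r₁ = 4.64 × 1.496×10^8 = 6.94144×10^8 km; r₂ = 0.778 × 1.496×10^8 = 1.163888×10^8 km.
Transfer-ellipse semi-major axis a_t = (r₁ + r₂)/2 = (6.94144×10^8 + 1.163888×10^8)/2 = 4.052664×10^8 km.
Circular speed at r₁: v₁ = √(μ/r₁) = √(1.327×10^11/6.94144×10^8) = 13.8264 km/s.
Transfer-orbit speed at r₁ (vis-viva equation): v_a = √[μ(2/r₁ − 1/a_t)] = 7.40962 km/s.
First burn Δv₁ = |v_a − v₁| = 6.4168 km/s.
Circular speed at r₂: v₂ = √(μ/r₂) = 33.766 km/s.
Transfer-orbit speed at r₂: v_p = √[μ(2/r₂ − 1/a_t)] = 44.191 km/s.
Second burn Δv₂ = |v₂ − v_p| = 10.425 km/s.
Total Δv = Δv₁ + Δv₂ = 16.84 km/s.

Δv = 16840 m/s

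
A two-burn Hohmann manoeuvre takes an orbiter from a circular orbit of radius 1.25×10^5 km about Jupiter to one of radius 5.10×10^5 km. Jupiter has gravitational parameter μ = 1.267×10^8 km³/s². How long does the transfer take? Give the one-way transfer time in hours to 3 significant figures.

t = 13.9 hours

Transfer-ellipse semi-major axis a_t = (r₁ + r₂)/2 = (1.250×10^5 + 5.100×10^5)/2 = 3.175×10^5 km.
By Kepler's third law the transfer-orbit period is T = 2π√(a_t³/μ), so t = T/2 = 49930 s.
Converting: 49930 s ÷ 3600 s/hour = 13.9 hours.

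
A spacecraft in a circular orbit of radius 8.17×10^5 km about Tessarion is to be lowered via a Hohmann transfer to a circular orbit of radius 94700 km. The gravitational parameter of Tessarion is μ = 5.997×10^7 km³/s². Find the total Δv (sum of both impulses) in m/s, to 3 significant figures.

Transfer-ellipse semi-major axis a_t = (r₁ + r₂)/2 = (8.170×10^5 + 94700)/2 = 4.5585×10^5 km.
Circular speed at r₁: v₁ = √(μ/r₁) = √(5.997×10^7/8.170×10^5) = 8.568 km/s.
On the transfer ellipse at r₁, vis-viva gives v_a = √[μ(2/r₁ − 1/a_t)] = 3.905 km/s.
First burn Δv₁ = |v_a − v₁| = 4.663 km/s.
Circular speed at r₂: v₂ = √(μ/r₂) = 25.1647 km/s.
Transfer-orbit speed at r₂: v_p = √[μ(2/r₂ − 1/a_t)] = 33.6893 km/s.
Second burn Δv₂ = |v₂ − v_p| = 8.525 km/s.
Total Δv = Δv₁ + Δv₂ = 13.19 km/s.

Δv = 13200 m/s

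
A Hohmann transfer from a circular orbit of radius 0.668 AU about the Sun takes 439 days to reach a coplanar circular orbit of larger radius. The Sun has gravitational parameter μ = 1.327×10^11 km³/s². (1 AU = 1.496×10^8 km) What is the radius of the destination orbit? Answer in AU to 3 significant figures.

In km: r₁ = 0.668 × 1.496×10^8 = 9.99328×10^7 km.
Transfer time t = 439 days = 3.79296×10^7 s, and t = π√(a_t³/μ).
So a_t = (μ t²/π²)^(1/3) = (1.327×10^11 × (3.79296×10^7)² / π²)^(1/3) = 2.6844×10^8 km.
Since a_t = (r₁ + r₂)/2, r₂ = 2a_t − r₁ = 2×2.6844×10^8 − 9.99328×10^7 = 4.369472×10^8 km.
In AU: r₂ = 4.369472×10^8 / 1.496×10^8 = 2.92 AU.

r₂ = 2.92 AU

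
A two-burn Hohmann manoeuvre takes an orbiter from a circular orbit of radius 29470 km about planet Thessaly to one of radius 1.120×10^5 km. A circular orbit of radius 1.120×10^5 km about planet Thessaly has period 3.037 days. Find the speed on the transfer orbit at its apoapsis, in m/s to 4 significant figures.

v = 1731 m/s

From Kepler's third law T² = 4π²r³/μ at r = 1.120×10^5 km, T = 3.037 days = 3.037 × 86400 s = 2.623968×10^5 s: μ = 4π²r³/T² = 8.05558×10^5 km³/s².
Transfer-ellipse semi-major axis a_t = (r₁ + r₂)/2 = (29470 + 1.120×10^5)/2 = 70735 km.
The apoapsis of the transfer ellipse is at r = 1.120×10^5 km.
Applying v² = μ(2/r − 1/a_t): v = 1.731 km/s.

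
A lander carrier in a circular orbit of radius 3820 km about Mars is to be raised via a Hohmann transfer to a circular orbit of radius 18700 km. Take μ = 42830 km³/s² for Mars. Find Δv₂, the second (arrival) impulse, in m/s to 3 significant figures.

Δv₂ = 632 m/s

Semi-major axis of the transfer orbit: a_t = (3820 + 18700)/2 = 11260 km.
On the circular orbit at r = 18700 km, v_c = √(μ/r) = 1.5134 km/s.
Transfer-orbit speed at the same r (vis-viva, a = a_t): v_t = √[μ(2/r − 1/a_t)] = 0.88149 km/s.
Δv₂ = |v_t − v_c| = |0.88149 − 1.5134| = 0.6319 km/s.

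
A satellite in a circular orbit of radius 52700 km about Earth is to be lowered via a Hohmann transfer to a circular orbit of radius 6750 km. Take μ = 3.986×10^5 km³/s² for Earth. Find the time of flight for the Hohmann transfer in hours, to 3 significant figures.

t = 7.08 hours

Semi-major axis of the transfer orbit: a_t = (52700 + 6750)/2 = 29725 km.
Half the transfer-orbit period gives t = π√(a_t³/μ) = 25500 s.
Converting: 25500 s ÷ 3600 s/hour = 7.08 hours.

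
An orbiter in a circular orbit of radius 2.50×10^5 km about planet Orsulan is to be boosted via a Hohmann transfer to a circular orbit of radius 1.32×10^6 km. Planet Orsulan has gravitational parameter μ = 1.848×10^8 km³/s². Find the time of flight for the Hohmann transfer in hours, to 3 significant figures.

t = 44.6 hours

The Hohmann ellipse has a_t = (r₁ + r₂)/2 = 7.850×10^5 km.
Transfer time t = π√(a_t³/μ) = π√((7.850×10^5)³ / 1.848×10^8) = 1.607×10^5 s.
Converting: 1.607×10^5 s ÷ 3600 s/hour = 44.6 hours.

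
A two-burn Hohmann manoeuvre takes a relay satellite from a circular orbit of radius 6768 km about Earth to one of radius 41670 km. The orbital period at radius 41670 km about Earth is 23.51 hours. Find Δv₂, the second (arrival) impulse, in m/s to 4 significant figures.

From Kepler's third law T² = 4π²r³/μ at r = 41670 km, T = 23.51 hours = 23.51 × 3600 s = 84636 s: μ = 4π²r³/T² = 3.98768×10^5 km³/s².
Semi-major axis of the transfer orbit: a_t = (6768 + 41670)/2 = 24219 km.
Circular speed at r = 41670 km: v_c = √(μ/r) = 3.093 km/s.
Vis-viva on the transfer ellipse at r = 41670 km gives v_t = √[μ(2/r − 1/a_t)] = 1.635 km/s.
Δv₂ = |v_t − v_c| = |1.635 − 3.093| = 1.458 km/s.

Δv₂ = 1458 m/s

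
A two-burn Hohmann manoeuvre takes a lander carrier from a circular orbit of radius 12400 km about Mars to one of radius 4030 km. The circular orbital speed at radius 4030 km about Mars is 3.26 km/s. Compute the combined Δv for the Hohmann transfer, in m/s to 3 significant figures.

From the circular-orbit relation v² = μ/r at r = 4030 km: μ = v²r = (3.26)² × 4030 = 42829.2 km³/s².
Transfer-ellipse semi-major axis a_t = (r₁ + r₂)/2 = (12400 + 4030)/2 = 8215 km.
Circular speed at r₁: v₁ = √(μ/r₁) = √(42829.2/12400) = 1.8585 km/s.
Transfer-orbit speed at r₁ (vis-viva equation): v_a = √[μ(2/r₁ − 1/a_t)] = 1.3017 km/s.
First burn Δv₁ = |v_a − v₁| = 0.5568 km/s.
Circular speed at r₂: v₂ = √(μ/r₂) = 3.2600 km/s.
Transfer-orbit speed at r₂: v_p = √[μ(2/r₂ − 1/a_t)] = 4.0052 km/s.
Second burn Δv₂ = |v₂ − v_p| = 0.7452 km/s.
Total Δv = Δv₁ + Δv₂ = 1.302 km/s.

Δv = 1300 m/s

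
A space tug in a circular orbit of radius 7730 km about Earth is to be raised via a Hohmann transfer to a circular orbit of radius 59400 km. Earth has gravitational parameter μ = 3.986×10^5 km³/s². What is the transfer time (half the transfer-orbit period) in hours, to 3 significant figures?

Transfer-ellipse semi-major axis a_t = (r₁ + r₂)/2 = (7730 + 59400)/2 = 33565 km.
By Kepler's third law the transfer-orbit period is T = 2π√(a_t³/μ), so t = T/2 = 30600 s.
Converting: 30600 s ÷ 3600 s/hour = 8.50 hours.

t = 8.50 hours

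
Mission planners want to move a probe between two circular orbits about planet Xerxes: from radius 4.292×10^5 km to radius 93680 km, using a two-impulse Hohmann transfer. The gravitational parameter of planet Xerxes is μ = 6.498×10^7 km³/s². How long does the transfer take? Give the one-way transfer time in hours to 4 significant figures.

t = 14.47 hours

The Hohmann ellipse has a_t = (r₁ + r₂)/2 = 2.6144×10^5 km.
By Kepler's third law the transfer-orbit period is T = 2π√(a_t³/μ), so t = T/2 = 52100 s.
Converting: 52100 s ÷ 3600 s/hour = 14.47 hours.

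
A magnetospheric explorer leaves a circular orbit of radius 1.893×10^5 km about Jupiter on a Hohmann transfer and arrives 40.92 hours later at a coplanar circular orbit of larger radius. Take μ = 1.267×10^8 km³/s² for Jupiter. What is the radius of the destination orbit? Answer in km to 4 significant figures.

r₂ = 1.117×10^6 km

Transfer time t = 40.92 hours = 1.47312×10^5 s, and t = π√(a_t³/μ).
So a_t = (μ t²/π²)^(1/3) = (1.267×10^8 × (1.47312×10^5)² / π²)^(1/3) = 6.5311×10^5 km.
Since a_t = (r₁ + r₂)/2, r₂ = 2a_t − r₁ = 2×6.5311×10^5 − 1.893×10^5 = 1.11692×10^6 km.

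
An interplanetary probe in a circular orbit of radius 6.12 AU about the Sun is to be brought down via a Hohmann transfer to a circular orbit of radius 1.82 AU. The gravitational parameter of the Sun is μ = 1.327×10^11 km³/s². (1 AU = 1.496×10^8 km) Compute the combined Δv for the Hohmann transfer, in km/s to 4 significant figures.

In km: r₁ = 6.12 × 1.496×10^8 = 9.15552×10^8 km; r₂ = 1.82 × 1.496×10^8 = 2.72272×10^8 km.
The Hohmann ellipse has a_t = (r₁ + r₂)/2 = 5.93912×10^8 km.
Circular speed at r₁: v₁ = √(μ/r₁) = √(1.327×10^11/9.15552×10^8) = 12.0391 km/s.
On the transfer ellipse at r₁, vis-viva equation gives v_a = √[μ(2/r₁ − 1/a_t)] = 8.15144 km/s.
First burn Δv₁ = |v_a − v₁| = 3.8877 km/s.
At r₂, v₂ = √(μ/r₂) = 22.0767 km/s.
Transfer-orbit speed at r₂: v_p = √[μ(2/r₂ − 1/a_t)] = 27.4103 km/s.
Second burn Δv₂ = |v₂ − v_p| = 5.3336 km/s.
Δv = Δv₁ + Δv₂ = 3.8877 + 5.3336 = 9.221 km/s.

Δv = 9.221 km/s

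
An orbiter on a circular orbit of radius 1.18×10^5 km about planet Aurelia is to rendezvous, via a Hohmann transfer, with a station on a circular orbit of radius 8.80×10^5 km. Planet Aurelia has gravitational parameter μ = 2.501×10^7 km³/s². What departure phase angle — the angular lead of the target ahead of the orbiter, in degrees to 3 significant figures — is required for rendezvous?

φ = 103°

Transfer-ellipse semi-major axis a_t = (r₁ + r₂)/2 = (1.180×10^5 + 8.800×10^5)/2 = 4.990×10^5 km.
Transfer time t = π√(a_t³/μ) = 2.21434×10^5 s.
Target angular speed ω₂ = √(μ/r₂³) = 6.05805×10^-6 rad/s.
Angle swept by the target during transfer: ω₂·t = 1.3415 rad = 76.86°.
The orbiter traverses 180° on the transfer ellipse, so the target must lead by 180° − 76.86° = 103°.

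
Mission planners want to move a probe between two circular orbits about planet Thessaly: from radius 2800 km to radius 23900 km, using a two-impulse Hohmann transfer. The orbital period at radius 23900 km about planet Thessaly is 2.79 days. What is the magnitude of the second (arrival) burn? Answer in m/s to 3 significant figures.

Δv₂ = 338 m/s

From Kepler's third law T² = 4π²r³/μ at r = 23900 km, T = 2.79 days = 2.79 × 86400 s = 2.41056×10^5 s: μ = 4π²r³/T² = 9275.08 km³/s².
Semi-major axis of the transfer orbit: a_t = (2800 + 23900)/2 = 13350 km.
On the circular orbit at r = 23900 km, v_c = √(μ/r) = 0.6230 km/s.
Vis-viva on the transfer ellipse at r = 23900 km gives v_t = √[μ(2/r − 1/a_t)] = 0.2853 km/s.
Δv₂ = |v_t − v_c| = |0.2853 − 0.6230| = 0.3377 km/s.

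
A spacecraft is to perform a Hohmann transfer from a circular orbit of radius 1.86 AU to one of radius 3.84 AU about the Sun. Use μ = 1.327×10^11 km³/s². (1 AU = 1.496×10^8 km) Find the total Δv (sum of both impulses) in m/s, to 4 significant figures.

In km: r₁ = 1.86 × 1.496×10^8 = 2.78256×10^8 km; r₂ = 3.84 × 1.496×10^8 = 5.74464×10^8 km.
Semi-major axis of the transfer orbit: a_t = (2.78256×10^8 + 5.74464×10^8)/2 = 4.2636×10^8 km.
Circular speed at r₁: v₁ = √(μ/r₁) = √(1.327×10^11/2.78256×10^8) = 21.838 km/s.
Transfer-orbit speed at r₁ (vis-viva): v_p = √[μ(2/r₁ − 1/a_t)] = 25.349 km/s.
First burn Δv₁ = |v_p − v₁| = 3.511 km/s.
At r₂, v₂ = √(μ/r₂) = 15.20 km/s.
Transfer-orbit speed at r₂: v_a = √[μ(2/r₂ − 1/a_t)] = 12.28 km/s.
Second burn Δv₂ = |v₂ − v_a| = 2.920 km/s.
Total Δv = Δv₁ + Δv₂ = 6.431 km/s.

Δv = 6431 m/s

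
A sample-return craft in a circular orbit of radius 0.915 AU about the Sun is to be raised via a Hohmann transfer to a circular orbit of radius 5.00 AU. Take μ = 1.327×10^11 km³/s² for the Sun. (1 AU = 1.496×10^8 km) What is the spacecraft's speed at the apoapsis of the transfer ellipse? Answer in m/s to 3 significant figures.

v = 7410 m/s

In km: r₁ = 0.915 × 1.496×10^8 = 1.36884×10^8 km; r₂ = 5.00 × 1.496×10^8 = 7.480×10^8 km.
Semi-major axis of the transfer orbit: a_t = (1.36884×10^8 + 7.480×10^8)/2 = 4.42442×10^8 km.
At apoapsis, r = 7.480×10^8 km.
Applying v² = μ(2/r − 1/a_t): v = 7.409 km/s.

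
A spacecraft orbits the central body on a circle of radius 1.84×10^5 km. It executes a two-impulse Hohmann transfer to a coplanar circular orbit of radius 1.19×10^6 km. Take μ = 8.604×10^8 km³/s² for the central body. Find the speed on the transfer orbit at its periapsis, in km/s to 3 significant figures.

Semi-major axis of the transfer orbit: a_t = (1.840×10^5 + 1.190×10^6)/2 = 6.870×10^5 km.
At periapsis, r = 1.840×10^5 km.
Applying v² = μ(2/r − 1/a_t): v = 90.00 km/s.

v = 90.0 km/s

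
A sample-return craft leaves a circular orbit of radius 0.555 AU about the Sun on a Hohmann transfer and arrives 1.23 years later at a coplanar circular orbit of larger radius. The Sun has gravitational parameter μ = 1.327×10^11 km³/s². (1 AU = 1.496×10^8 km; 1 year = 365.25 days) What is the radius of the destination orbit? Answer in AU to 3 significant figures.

r₂ = 3.09 AU

In km: r₁ = 0.555 × 1.496×10^8 = 8.3028×10^7 km.
Transfer time t = 1.23 years × 365.25 × 86400 s = 3.8815848×10^7 s, and t = π√(a_t³/μ).
So a_t = (μ t²/π²)^(1/3) = (1.327×10^11 × (3.8815848×10^7)² / π²)^(1/3) = 2.7260×10^8 km.
Since a_t = (r₁ + r₂)/2, r₂ = 2a_t − r₁ = 2×2.7260×10^8 − 8.3028×10^7 = 4.62172×10^8 km.
In AU: r₂ = 4.62172×10^8 / 1.496×10^8 = 3.09 AU.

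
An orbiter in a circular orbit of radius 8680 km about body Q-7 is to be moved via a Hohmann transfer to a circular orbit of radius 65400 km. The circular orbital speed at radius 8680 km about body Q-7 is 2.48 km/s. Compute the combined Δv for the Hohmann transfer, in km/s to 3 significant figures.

Δv = 1.28 km/s

From the circular-orbit relation v² = μ/r at r = 8680 km: μ = v²r = (2.48)² × 8680 = 53385.5 km³/s².
Semi-major axis of the transfer orbit: a_t = (8680 + 65400)/2 = 37040 km.
Circular speed at r₁: v₁ = √(μ/r₁) = √(53385.5/8680) = 2.480000 km/s.
Transfer-orbit speed at r₁ (vis-viva): v_p = √[μ(2/r₁ − 1/a_t)] = 3.295377 km/s.
First burn Δv₁ = |v_p − v₁| = 0.815377 km/s.
Circular speed at r₂: v₂ = √(μ/r₂) = 0.903489 km/s.
Transfer-orbit speed at r₂: v_a = √[μ(2/r₂ − 1/a_t)] = 0.437368 km/s.
Second burn Δv₂ = |v₂ − v_a| = 0.466121 km/s.
Δv = Δv₁ + Δv₂ = 0.815377 + 0.466121 = 1.281 km/s.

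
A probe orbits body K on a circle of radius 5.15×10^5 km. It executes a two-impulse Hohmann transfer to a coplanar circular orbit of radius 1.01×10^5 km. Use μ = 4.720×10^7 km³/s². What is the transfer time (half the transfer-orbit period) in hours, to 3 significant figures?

t = 21.7 hours

The Hohmann ellipse has a_t = (r₁ + r₂)/2 = 3.080×10^5 km.
Half the transfer-orbit period gives t = π√(a_t³/μ) = 78160 s.
Converting: 78160 s ÷ 3600 s/hour = 21.7 hours.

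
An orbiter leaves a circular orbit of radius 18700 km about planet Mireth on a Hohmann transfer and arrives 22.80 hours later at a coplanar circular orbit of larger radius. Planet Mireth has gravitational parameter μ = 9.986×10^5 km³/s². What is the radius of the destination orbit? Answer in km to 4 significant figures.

r₂ = 1.573×10^5 km

Transfer time t = 22.80 hours = 82080 s, and t = π√(a_t³/μ).
So a_t = (μ t²/π²)^(1/3) = (9.986×10^5 × (82080)² / π²)^(1/3) = 88008 km.
Since a_t = (r₁ + r₂)/2, r₂ = 2a_t − r₁ = 2×88008 − 18700 = 1.57316×10^5 km.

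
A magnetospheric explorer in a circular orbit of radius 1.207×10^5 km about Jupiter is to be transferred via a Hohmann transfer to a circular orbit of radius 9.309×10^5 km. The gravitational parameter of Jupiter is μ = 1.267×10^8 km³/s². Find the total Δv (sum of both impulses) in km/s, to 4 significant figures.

Δv = 16.79 km/s

The Hohmann ellipse has a_t = (r₁ + r₂)/2 = 5.258×10^5 km.
Circular speed at r₁: v₁ = √(μ/r₁) = √(1.267×10^8/1.207×10^5) = 32.40 km/s.
Transfer-orbit speed at r₁ (v² = μ(2/r − 1/a)): v_p = √[μ(2/r₁ − 1/a_t)] = 43.11 km/s.
First burn Δv₁ = |v_p − v₁| = 10.71 km/s.
At r₂, v₂ = √(μ/r₂) = 11.6664 km/s.
Transfer-orbit speed at r₂: v_a = √[μ(2/r₂ − 1/a_t)] = 5.58959 km/s.
Second burn Δv₂ = |v₂ − v_a| = 6.077 km/s.
Δv = Δv₁ + Δv₂ = 10.71 + 6.077 = 16.79 km/s.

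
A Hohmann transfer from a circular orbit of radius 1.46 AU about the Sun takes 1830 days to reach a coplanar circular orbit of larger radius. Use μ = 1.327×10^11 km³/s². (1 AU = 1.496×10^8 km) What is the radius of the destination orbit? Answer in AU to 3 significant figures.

r₂ = 7.84 AU

In km: r₁ = 1.46 × 1.496×10^8 = 2.18416×10^8 km.
Transfer time t = 1830 days = 1.58112×10^8 s, and t = π√(a_t³/μ).
So a_t = (μ t²/π²)^(1/3) = (1.327×10^11 × (1.58112×10^8)² / π²)^(1/3) = 6.9529×10^8 km.
Since a_t = (r₁ + r₂)/2, r₂ = 2a_t − r₁ = 2×6.9529×10^8 − 2.18416×10^8 = 1.172164×10^9 km.
In AU: r₂ = 1.172164×10^9 / 1.496×10^8 = 7.84 AU.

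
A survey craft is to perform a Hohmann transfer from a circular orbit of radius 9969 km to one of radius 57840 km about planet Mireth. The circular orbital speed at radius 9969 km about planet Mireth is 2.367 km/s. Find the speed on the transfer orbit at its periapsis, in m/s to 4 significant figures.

From the circular-orbit relation v² = μ/r at r = 9969 km: μ = v²r = (2.367)² × 9969 = 55853.2 km³/s².
Semi-major axis of the transfer orbit: a_t = (9969 + 57840)/2 = 33904.5 km.
At periapsis, r = 9969 km.
Vis-viva: v = √[μ(2/r − 1/a_t)] = √[55853.2 × (2/9969 − 1/33904.5)] = 3.092 km/s.

v = 3092 m/s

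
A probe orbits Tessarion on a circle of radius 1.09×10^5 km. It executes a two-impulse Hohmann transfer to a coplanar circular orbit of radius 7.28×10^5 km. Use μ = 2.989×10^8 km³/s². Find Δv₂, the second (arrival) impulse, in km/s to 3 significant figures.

The Hohmann ellipse has a_t = (r₁ + r₂)/2 = 4.185×10^5 km.
Circular speed at r = 7.280×10^5 km: v_c = √(μ/r) = 20.263 km/s.
Vis-viva on the transfer ellipse at r = 7.280×10^5 km gives v_t = √[μ(2/r − 1/a_t)] = 10.341 km/s.
Δv₂ = |v_t − v_c| = |10.341 − 20.263| = 9.922 km/s.

Δv₂ = 9.92 km/s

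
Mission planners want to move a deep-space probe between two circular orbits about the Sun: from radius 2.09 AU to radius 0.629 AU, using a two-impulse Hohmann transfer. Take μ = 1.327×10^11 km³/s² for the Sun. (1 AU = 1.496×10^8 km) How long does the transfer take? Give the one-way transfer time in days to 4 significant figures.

t = 289.5 days

In km: r₁ = 2.09 × 1.496×10^8 = 3.12664×10^8 km; r₂ = 0.629 × 1.496×10^8 = 9.40984×10^7 km.
Semi-major axis of the transfer orbit: a_t = (3.12664×10^8 + 9.40984×10^7)/2 = 2.033812×10^8 km.
By Kepler's third law the transfer-orbit period is T = 2π√(a_t³/μ), so t = T/2 = 2.501×10^7 s.
Converting: 2.501×10^7 s ÷ 86400 s/day = 289.5 days.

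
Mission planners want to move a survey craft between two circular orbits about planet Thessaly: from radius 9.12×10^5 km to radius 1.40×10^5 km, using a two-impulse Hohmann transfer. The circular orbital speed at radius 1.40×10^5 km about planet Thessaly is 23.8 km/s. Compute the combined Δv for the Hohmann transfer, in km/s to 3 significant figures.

Δv = 12.1 km/s

From the circular-orbit relation v² = μ/r at r = 1.40×10^5 km: μ = v²r = (23.8)² × 1.40×10^5 = 7.93016×10^7 km³/s².
Transfer-ellipse semi-major axis a_t = (r₁ + r₂)/2 = (9.120×10^5 + 1.400×10^5)/2 = 5.260×10^5 km.
At r₁ the circular-orbit speed is v₁ = √(μ/r₁) = 9.325 km/s.
On the transfer ellipse at r₁, v² = μ(2/r − 1/a) gives v_a = √[μ(2/r₁ − 1/a_t)] = 4.811 km/s.
First burn Δv₁ = |v_a − v₁| = 4.514 km/s.
Circular speed at r₂: v₂ = √(μ/r₂) = 23.800 km/s.
Transfer-orbit speed at r₂: v_p = √[μ(2/r₂ − 1/a_t)] = 31.339 km/s.
Second burn Δv₂ = |v₂ − v_p| = 7.539 km/s.
Δv = Δv₁ + Δv₂ = 4.514 + 7.539 = 12.05 km/s.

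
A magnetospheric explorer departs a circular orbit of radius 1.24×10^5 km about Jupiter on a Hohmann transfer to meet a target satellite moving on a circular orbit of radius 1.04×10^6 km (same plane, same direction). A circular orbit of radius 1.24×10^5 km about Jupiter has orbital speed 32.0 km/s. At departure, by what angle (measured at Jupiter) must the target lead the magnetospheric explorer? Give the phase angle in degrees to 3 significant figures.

φ = 105°

From the circular-orbit relation v² = μ/r at r = 1.24×10^5 km: μ = v²r = (32.0)² × 1.24×10^5 = 1.26976×10^8 km³/s².
Semi-major axis of the transfer orbit: a_t = (1.240×10^5 + 1.040×10^6)/2 = 5.820×10^5 km.
The half-period of the transfer ellipse is t = π√(a_t³/μ) = 1.237866×10^5 s.
The target's mean motion on its circular orbit is ω₂ = √(μ/r₂³) = 1.062456×10^-5 rad/s.
Angle swept by the target during transfer: ω₂·t = 1.31518 rad = 75.35°.
Arrival is 180° from departure on the ellipse, so φ = 180° − 75.35° = 105°.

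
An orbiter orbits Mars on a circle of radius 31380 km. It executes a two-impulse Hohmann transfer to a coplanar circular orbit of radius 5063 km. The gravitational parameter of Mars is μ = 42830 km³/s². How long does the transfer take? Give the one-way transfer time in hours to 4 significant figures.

t = 10.37 hours

Semi-major axis of the transfer orbit: a_t = (31380 + 5063)/2 = 18221.5 km.
Transfer time t = π√(a_t³/μ) = π√((18221.5)³ / 42830) = 37340 s.
Converting: 37340 s ÷ 3600 s/hour = 10.37 hours.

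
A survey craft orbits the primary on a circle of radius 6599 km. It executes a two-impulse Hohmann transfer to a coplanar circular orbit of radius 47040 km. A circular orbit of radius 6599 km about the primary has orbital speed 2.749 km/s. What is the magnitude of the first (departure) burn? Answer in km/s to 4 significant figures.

From the circular-orbit relation v² = μ/r at r = 6599 km: μ = v²r = (2.749)² × 6599 = 49868.6 km³/s².
Transfer-ellipse semi-major axis a_t = (r₁ + r₂)/2 = (6599 + 47040)/2 = 26819.5 km.
Circular speed at r = 6599 km: v_c = √(μ/r) = 2.7490 km/s.
Vis-viva on the transfer ellipse at r = 6599 km gives v_t = √[μ(2/r − 1/a_t)] = 3.6407 km/s.
Δv₁ = |v_t − v_c| = |3.6407 − 2.7490| = 0.8917 km/s.

Δv₁ = 0.8917 km/s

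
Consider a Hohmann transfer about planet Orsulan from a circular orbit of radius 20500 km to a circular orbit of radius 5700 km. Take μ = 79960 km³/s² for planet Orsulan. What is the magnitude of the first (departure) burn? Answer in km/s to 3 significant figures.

Semi-major axis of the transfer orbit: a_t = (20500 + 5700)/2 = 13100 km.
Circular speed at r = 20500 km: v_c = √(μ/r) = 1.9750 km/s.
Vis-viva on the transfer ellipse at r = 20500 km gives v_t = √[μ(2/r − 1/a_t)] = 1.3028 km/s.
Δv₁ = |v_t − v_c| = |1.3028 − 1.9750| = 0.6722 km/s.

Δv₁ = 0.672 km/s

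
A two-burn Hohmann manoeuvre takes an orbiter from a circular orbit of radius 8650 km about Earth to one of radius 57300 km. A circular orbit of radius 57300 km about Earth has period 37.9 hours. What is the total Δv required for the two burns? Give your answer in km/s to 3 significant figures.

From Kepler's third law T² = 4π²r³/μ at r = 57300 km, T = 37.9 hours = 37.9 × 3600 s = 1.3644×10^5 s: μ = 4π²r³/T² = 3.98970×10^5 km³/s².
The Hohmann ellipse has a_t = (r₁ + r₂)/2 = 32975 km.
At r₁ the circular-orbit speed is v₁ = √(μ/r₁) = 6.7914 km/s.
On the transfer ellipse at r₁, v² = μ(2/r − 1/a) gives v_p = √[μ(2/r₁ − 1/a_t)] = 8.9526 km/s.
First burn Δv₁ = |v_p − v₁| = 2.161 km/s.
At r₂, v₂ = √(μ/r₂) = 2.6387 km/s.
Transfer-orbit speed at r₂: v_a = √[μ(2/r₂ − 1/a_t)] = 1.3515 km/s.
Second burn Δv₂ = |v₂ − v_a| = 1.287 km/s.
Δv = Δv₁ + Δv₂ = 2.161 + 1.287 = 3.448 km/s.

Δv = 3.45 km/s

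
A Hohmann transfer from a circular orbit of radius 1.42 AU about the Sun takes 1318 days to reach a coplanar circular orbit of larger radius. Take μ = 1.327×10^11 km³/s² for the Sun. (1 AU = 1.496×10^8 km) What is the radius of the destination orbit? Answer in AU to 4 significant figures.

r₂ = 6.049 AU

In km: r₁ = 1.42 × 1.496×10^8 = 2.12432×10^8 km.
Transfer time t = 1318 days = 1.138752×10^8 s, and t = π√(a_t³/μ).
So a_t = (μ t²/π²)^(1/3) = (1.327×10^11 × (1.138752×10^8)² / π²)^(1/3) = 5.5865×10^8 km.
Since a_t = (r₁ + r₂)/2, r₂ = 2a_t − r₁ = 2×5.5865×10^8 − 2.12432×10^8 = 9.04868×10^8 km.
In AU: r₂ = 9.04868×10^8 / 1.496×10^8 = 6.049 AU.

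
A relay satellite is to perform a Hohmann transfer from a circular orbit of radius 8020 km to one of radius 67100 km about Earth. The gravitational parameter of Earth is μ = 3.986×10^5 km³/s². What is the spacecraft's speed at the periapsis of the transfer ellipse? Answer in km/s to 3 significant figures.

v = 9.42 km/s

Semi-major axis of the transfer orbit: a_t = (8020 + 67100)/2 = 37560 km.
The periapsis of the transfer ellipse is at r = 8020 km.
Vis-viva: v = √[μ(2/r − 1/a_t)] = √[3.986×10^5 × (2/8020 − 1/37560)] = 9.423 km/s.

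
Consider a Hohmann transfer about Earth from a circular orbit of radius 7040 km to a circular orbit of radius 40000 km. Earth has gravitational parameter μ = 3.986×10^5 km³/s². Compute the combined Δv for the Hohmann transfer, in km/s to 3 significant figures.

Semi-major axis of the transfer orbit: a_t = (7040 + 40000)/2 = 23520 km.
Circular speed at r₁: v₁ = √(μ/r₁) = √(3.986×10^5/7040) = 7.525 km/s.
On the transfer ellipse at r₁, vis-viva gives v_p = √[μ(2/r₁ − 1/a_t)] = 9.813 km/s.
First burn Δv₁ = |v_p − v₁| = 2.288 km/s.
Circular speed at r₂: v₂ = √(μ/r₂) = 3.157 km/s.
Transfer-orbit speed at r₂: v_a = √[μ(2/r₂ − 1/a_t)] = 1.727 km/s.
Second burn Δv₂ = |v₂ − v_a| = 1.430 km/s.
Total Δv = Δv₁ + Δv₂ = 3.718 km/s.

Δv = 3.72 km/s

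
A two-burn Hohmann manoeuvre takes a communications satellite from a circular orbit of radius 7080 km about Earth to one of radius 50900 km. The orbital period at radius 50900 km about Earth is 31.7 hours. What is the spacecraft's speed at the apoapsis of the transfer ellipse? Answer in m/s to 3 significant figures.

From Kepler's third law T² = 4π²r³/μ at r = 50900 km, T = 31.7 hours = 31.7 × 3600 s = 1.1412×10^5 s: μ = 4π²r³/T² = 3.99751×10^5 km³/s².
Semi-major axis of the transfer orbit: a_t = (7080 + 50900)/2 = 28990 km.
At apoapsis, r = 50900 km.
Applying v² = μ(2/r − 1/a_t): v = 1.385 km/s.

v = 1380 m/s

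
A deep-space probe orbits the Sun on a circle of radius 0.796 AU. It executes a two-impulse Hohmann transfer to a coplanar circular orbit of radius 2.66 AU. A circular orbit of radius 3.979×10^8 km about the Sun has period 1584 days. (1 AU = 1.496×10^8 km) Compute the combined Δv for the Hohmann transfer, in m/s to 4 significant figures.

Δv = 13910 m/s

From Kepler's third law T² = 4π²r³/μ at r = 3.979×10^8 km, T = 1584 days = 1584 × 86400 s = 1.368576×10^8 s: μ = 4π²r³/T² = 1.32783×10^11 km³/s².
In km: r₁ = 0.796 × 1.496×10^8 = 1.190816×10^8 km; r₂ = 2.66 × 1.496×10^8 = 3.97936×10^8 km.
Transfer-ellipse semi-major axis a_t = (r₁ + r₂)/2 = (1.190816×10^8 + 3.97936×10^8)/2 = 2.585088×10^8 km.
Circular speed at r₁: v₁ = √(μ/r₁) = √(1.32783×10^11/1.190816×10^8) = 33.3925 km/s.
On the transfer ellipse at r₁, v² = μ(2/r − 1/a) gives v_p = √[μ(2/r₁ − 1/a_t)] = 41.4303 km/s.
First burn Δv₁ = |v_p − v₁| = 8.038 km/s.
Circular speed at r₂: v₂ = √(μ/r₂) = 18.267 km/s.
Transfer-orbit speed at r₂: v_a = √[μ(2/r₂ − 1/a_t)] = 12.398 km/s.
Second burn Δv₂ = |v₂ − v_a| = 5.869 km/s.
Δv = Δv₁ + Δv₂ = 8.038 + 5.869 = 13.91 km/s.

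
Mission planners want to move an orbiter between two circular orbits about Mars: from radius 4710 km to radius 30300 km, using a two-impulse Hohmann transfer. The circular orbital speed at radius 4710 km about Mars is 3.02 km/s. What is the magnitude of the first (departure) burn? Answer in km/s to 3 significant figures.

Δv₁ = 0.953 km/s

From the circular-orbit relation v² = μ/r at r = 4710 km: μ = v²r = (3.02)² × 4710 = 42957.1 km³/s².
The Hohmann ellipse has a_t = (r₁ + r₂)/2 = 17505 km.
Circular speed at r = 4710 km: v_c = √(μ/r) = 3.0200 km/s.
Transfer-orbit speed at the same r (vis-viva, a = a_t): v_t = √[μ(2/r − 1/a_t)] = 3.9733 km/s.
Δv₁ = |v_t − v_c| = |3.9733 − 3.0200| = 0.9533 km/s.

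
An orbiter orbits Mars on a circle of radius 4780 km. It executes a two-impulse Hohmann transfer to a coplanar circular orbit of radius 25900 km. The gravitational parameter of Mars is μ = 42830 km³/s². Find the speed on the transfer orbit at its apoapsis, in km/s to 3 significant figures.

v = 0.718 km/s

Transfer-ellipse semi-major axis a_t = (r₁ + r₂)/2 = (4780 + 25900)/2 = 15340 km.
At apoapsis, r = 25900 km.
Vis-viva: v = √[μ(2/r − 1/a_t)] = √[42830 × (2/25900 − 1/15340)] = 0.7178 km/s.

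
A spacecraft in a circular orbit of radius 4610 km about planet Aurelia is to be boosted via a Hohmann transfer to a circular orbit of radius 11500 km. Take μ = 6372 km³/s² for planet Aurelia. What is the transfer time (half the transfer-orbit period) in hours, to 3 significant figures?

The Hohmann ellipse has a_t = (r₁ + r₂)/2 = 8055 km.
Transfer time t = π√(a_t³/μ) = π√((8055)³ / 6372) = 28450 s.
Converting: 28450 s ÷ 3600 s/hour = 7.90 hours.

t = 7.90 hours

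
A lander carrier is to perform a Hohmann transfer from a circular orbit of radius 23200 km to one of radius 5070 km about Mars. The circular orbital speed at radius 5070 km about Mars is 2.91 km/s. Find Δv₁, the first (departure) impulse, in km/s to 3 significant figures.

From the circular-orbit relation v² = μ/r at r = 5070 km: μ = v²r = (2.91)² × 5070 = 42933.3 km³/s².
Transfer-ellipse semi-major axis a_t = (r₁ + r₂)/2 = (23200 + 5070)/2 = 14135 km.
Circular speed at r = 23200 km: v_c = √(μ/r) = 1.36036 km/s.
Vis-viva on the transfer ellipse at r = 23200 km gives v_t = √[μ(2/r − 1/a_t)] = 0.814721 km/s.
Δv₁ = |v_t − v_c| = |0.814721 − 1.36036| = 0.5456 km/s.

Δv₁ = 0.546 km/s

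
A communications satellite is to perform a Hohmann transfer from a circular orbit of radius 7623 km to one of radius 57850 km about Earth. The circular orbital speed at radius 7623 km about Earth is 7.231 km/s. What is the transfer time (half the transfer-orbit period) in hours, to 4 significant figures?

t = 8.187 hours

From the circular-orbit relation v² = μ/r at r = 7623 km: μ = v²r = (7.231)² × 7623 = 3.98587×10^5 km³/s².
Semi-major axis of the transfer orbit: a_t = (7623 + 57850)/2 = 32736.5 km.
Transfer time t = π√(a_t³/μ) = π√((32736.5)³ / 3.98587×10^5) = 29474 s.
Converting: 29474 s ÷ 3600 s/hour = 8.187 hours.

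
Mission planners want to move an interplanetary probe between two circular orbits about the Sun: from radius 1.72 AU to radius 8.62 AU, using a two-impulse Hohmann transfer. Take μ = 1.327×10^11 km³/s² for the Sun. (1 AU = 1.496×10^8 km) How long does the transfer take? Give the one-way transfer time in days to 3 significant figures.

t = 2150 days

In km: r₁ = 1.72 × 1.496×10^8 = 2.57312×10^8 km; r₂ = 8.62 × 1.496×10^8 = 1.289552×10^9 km.
Transfer-ellipse semi-major axis a_t = (r₁ + r₂)/2 = (2.57312×10^8 + 1.289552×10^9)/2 = 7.73432×10^8 km.
Transfer time t = π√(a_t³/μ) = π√((7.73432×10^8)³ / 1.327×10^11) = 1.855×10^8 s.
Converting: 1.855×10^8 s ÷ 86400 s/day = 2150 days.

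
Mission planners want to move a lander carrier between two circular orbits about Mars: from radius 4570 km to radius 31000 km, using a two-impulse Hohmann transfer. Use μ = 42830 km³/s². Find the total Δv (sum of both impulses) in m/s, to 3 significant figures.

Δv = 1560 m/s

The Hohmann ellipse has a_t = (r₁ + r₂)/2 = 17785 km.
At r₁ the circular-orbit speed is v₁ = √(μ/r₁) = 3.0614 km/s.
Transfer-orbit speed at r₁ (v² = μ(2/r − 1/a)): v_p = √[μ(2/r₁ − 1/a_t)] = 4.0418 km/s.
First burn Δv₁ = |v_p − v₁| = 0.9804 km/s.
At r₂, v₂ = √(μ/r₂) = 1.1754 km/s.
Transfer-orbit speed at r₂: v_a = √[μ(2/r₂ − 1/a_t)] = 0.59583 km/s.
Second burn Δv₂ = |v₂ − v_a| = 0.5796 km/s.
Δv = Δv₁ + Δv₂ = 0.9804 + 0.5796 = 1.560 km/s.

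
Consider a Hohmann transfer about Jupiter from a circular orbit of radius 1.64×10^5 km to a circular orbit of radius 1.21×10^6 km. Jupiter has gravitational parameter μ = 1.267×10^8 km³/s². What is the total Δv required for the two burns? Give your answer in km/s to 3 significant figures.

Δv = 14.3 km/s

Semi-major axis of the transfer orbit: a_t = (1.640×10^5 + 1.210×10^6)/2 = 6.870×10^5 km.
At r₁ the circular-orbit speed is v₁ = √(μ/r₁) = 27.795 km/s.
Transfer-orbit speed at r₁ (v² = μ(2/r − 1/a)): v_p = √[μ(2/r₁ − 1/a_t)] = 36.888 km/s.
First burn Δv₁ = |v_p − v₁| = 9.093 km/s.
Circular speed at r₂: v₂ = √(μ/r₂) = 10.233 km/s.
Transfer-orbit speed at r₂: v_a = √[μ(2/r₂ − 1/a_t)] = 4.9996 km/s.
Second burn Δv₂ = |v₂ − v_a| = 5.233 km/s.
Total Δv = Δv₁ + Δv₂ = 14.33 km/s.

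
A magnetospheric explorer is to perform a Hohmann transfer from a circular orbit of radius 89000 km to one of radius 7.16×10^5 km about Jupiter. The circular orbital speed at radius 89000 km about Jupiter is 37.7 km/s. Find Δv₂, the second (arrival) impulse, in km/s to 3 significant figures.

From the circular-orbit relation v² = μ/r at r = 89000 km: μ = v²r = (37.7)² × 89000 = 1.26495×10^8 km³/s².
Semi-major axis of the transfer orbit: a_t = (89000 + 7.160×10^5)/2 = 4.025×10^5 km.
On the circular orbit at r = 7.160×10^5 km, v_c = √(μ/r) = 13.292 km/s.
Vis-viva on the transfer ellipse at r = 7.160×10^5 km gives v_t = √[μ(2/r − 1/a_t)] = 6.2502 km/s.
Δv₂ = |v_t − v_c| = |6.2502 − 13.292| = 7.042 km/s.

Δv₂ = 7.04 km/s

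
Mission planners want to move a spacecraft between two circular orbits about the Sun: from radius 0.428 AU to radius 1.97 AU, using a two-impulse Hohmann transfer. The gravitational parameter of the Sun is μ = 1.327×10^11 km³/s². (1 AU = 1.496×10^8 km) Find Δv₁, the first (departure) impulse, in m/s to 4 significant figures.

Δv₁ = 12830 m/s

In km: r₁ = 0.428 × 1.496×10^8 = 6.40288×10^7 km; r₂ = 1.97 × 1.496×10^8 = 2.94712×10^8 km.
Transfer-ellipse semi-major axis a_t = (r₁ + r₂)/2 = (6.40288×10^7 + 2.94712×10^8)/2 = 1.793704×10^8 km.
On the circular orbit at r = 6.40288×10^7 km, v_c = √(μ/r) = 45.52 km/s.
Transfer-orbit speed at the same r (vis-viva, a = a_t): v_t = √[μ(2/r − 1/a_t)] = 58.35 km/s.
Δv₁ = |v_t − v_c| = |58.35 − 45.52| = 12.83 km/s.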